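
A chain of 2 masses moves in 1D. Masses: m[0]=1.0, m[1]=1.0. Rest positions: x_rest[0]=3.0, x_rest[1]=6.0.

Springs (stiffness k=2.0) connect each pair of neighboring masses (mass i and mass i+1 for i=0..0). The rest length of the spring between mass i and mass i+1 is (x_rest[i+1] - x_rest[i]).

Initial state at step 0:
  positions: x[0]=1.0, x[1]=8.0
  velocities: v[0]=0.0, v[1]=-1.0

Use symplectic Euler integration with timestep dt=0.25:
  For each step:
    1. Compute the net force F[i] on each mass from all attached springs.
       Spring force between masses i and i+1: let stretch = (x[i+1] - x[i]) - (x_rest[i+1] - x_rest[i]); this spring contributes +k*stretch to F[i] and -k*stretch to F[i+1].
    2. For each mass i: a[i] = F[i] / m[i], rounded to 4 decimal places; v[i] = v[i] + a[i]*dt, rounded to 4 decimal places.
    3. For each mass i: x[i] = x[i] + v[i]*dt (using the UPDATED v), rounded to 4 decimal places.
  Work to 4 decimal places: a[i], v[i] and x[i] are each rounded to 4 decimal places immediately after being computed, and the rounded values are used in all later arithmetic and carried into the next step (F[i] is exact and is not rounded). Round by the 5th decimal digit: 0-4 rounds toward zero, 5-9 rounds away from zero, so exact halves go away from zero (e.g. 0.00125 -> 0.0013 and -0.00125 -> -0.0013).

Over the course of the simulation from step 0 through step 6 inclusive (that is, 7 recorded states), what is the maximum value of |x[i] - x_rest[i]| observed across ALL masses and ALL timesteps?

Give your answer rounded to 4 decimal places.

Answer: 2.8226

Derivation:
Step 0: x=[1.0000 8.0000] v=[0.0000 -1.0000]
Step 1: x=[1.5000 7.2500] v=[2.0000 -3.0000]
Step 2: x=[2.3438 6.1563] v=[3.3750 -4.3750]
Step 3: x=[3.2891 4.9610] v=[3.7813 -4.7813]
Step 4: x=[4.0684 3.9317] v=[3.1173 -4.1173]
Step 5: x=[4.4557 3.2945] v=[1.5490 -2.5490]
Step 6: x=[4.3228 3.1774] v=[-0.5316 -0.4684]
Max displacement = 2.8226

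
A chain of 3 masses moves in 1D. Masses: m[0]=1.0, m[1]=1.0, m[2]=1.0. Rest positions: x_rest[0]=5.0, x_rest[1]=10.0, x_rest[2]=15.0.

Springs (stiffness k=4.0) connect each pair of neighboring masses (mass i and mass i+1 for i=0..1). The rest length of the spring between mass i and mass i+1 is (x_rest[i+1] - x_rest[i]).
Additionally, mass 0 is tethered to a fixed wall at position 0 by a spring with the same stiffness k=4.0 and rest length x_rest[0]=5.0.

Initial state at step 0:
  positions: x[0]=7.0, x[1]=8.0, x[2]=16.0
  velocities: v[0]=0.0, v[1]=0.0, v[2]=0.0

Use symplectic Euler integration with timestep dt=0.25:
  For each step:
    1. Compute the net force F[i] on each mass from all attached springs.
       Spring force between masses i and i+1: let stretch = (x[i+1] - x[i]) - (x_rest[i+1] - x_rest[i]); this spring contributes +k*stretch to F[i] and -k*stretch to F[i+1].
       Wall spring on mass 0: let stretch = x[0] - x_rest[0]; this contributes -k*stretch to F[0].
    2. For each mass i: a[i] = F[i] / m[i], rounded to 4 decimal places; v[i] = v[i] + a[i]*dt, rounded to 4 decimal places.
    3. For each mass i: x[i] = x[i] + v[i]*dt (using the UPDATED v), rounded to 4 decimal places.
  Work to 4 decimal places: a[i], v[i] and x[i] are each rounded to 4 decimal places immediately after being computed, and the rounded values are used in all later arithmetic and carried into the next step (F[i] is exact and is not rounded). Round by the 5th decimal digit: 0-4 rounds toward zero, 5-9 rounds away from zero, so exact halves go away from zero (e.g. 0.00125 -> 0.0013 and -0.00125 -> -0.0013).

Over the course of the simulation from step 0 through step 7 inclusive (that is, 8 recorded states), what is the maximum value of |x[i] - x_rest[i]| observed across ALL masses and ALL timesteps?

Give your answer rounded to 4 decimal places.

Step 0: x=[7.0000 8.0000 16.0000] v=[0.0000 0.0000 0.0000]
Step 1: x=[5.5000 9.7500 15.2500] v=[-6.0000 7.0000 -3.0000]
Step 2: x=[3.6875 11.8125 14.3750] v=[-7.2500 8.2500 -3.5000]
Step 3: x=[2.9844 12.4844 14.1094] v=[-2.8125 2.6875 -1.0625]
Step 4: x=[3.9102 11.1875 14.6875] v=[3.7031 -5.1875 2.3125]
Step 5: x=[5.6778 8.9463 15.6406] v=[7.0702 -8.9648 3.8125]
Step 6: x=[6.8430 7.5616 16.1702] v=[4.6609 -5.5390 2.1182]
Step 7: x=[6.4771 8.1494 15.7976] v=[-1.4635 2.3510 -1.4904]
Max displacement = 2.4844

Answer: 2.4844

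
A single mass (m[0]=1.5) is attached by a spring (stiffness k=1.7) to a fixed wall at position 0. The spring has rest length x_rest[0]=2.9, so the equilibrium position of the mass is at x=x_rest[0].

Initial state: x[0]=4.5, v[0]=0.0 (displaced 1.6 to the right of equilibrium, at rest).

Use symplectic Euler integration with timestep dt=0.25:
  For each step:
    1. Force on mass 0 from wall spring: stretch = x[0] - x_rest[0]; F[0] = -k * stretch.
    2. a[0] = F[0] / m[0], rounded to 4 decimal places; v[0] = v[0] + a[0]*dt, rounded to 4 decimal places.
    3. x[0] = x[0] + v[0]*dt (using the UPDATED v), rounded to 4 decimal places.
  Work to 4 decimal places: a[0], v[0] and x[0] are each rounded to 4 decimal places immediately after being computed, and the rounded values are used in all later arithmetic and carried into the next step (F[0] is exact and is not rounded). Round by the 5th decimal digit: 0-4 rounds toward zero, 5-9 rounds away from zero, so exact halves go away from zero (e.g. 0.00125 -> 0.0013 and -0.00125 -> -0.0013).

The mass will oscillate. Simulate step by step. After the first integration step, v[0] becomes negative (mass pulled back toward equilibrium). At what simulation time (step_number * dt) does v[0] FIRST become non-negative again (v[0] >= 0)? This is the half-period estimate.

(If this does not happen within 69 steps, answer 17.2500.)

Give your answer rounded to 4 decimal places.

Answer: 3.0000

Derivation:
Step 0: x=[4.5000] v=[0.0000]
Step 1: x=[4.3867] v=[-0.4533]
Step 2: x=[4.1681] v=[-0.8745]
Step 3: x=[3.8597] v=[-1.2338]
Step 4: x=[3.4833] v=[-1.5057]
Step 5: x=[3.0656] v=[-1.6710]
Step 6: x=[2.6361] v=[-1.7179]
Step 7: x=[2.2253] v=[-1.6431]
Step 8: x=[1.8623] v=[-1.4519]
Step 9: x=[1.5728] v=[-1.1579]
Step 10: x=[1.3773] v=[-0.7819]
Step 11: x=[1.2897] v=[-0.3505]
Step 12: x=[1.3162] v=[0.1058]
First v>=0 after going negative at step 12, time=3.0000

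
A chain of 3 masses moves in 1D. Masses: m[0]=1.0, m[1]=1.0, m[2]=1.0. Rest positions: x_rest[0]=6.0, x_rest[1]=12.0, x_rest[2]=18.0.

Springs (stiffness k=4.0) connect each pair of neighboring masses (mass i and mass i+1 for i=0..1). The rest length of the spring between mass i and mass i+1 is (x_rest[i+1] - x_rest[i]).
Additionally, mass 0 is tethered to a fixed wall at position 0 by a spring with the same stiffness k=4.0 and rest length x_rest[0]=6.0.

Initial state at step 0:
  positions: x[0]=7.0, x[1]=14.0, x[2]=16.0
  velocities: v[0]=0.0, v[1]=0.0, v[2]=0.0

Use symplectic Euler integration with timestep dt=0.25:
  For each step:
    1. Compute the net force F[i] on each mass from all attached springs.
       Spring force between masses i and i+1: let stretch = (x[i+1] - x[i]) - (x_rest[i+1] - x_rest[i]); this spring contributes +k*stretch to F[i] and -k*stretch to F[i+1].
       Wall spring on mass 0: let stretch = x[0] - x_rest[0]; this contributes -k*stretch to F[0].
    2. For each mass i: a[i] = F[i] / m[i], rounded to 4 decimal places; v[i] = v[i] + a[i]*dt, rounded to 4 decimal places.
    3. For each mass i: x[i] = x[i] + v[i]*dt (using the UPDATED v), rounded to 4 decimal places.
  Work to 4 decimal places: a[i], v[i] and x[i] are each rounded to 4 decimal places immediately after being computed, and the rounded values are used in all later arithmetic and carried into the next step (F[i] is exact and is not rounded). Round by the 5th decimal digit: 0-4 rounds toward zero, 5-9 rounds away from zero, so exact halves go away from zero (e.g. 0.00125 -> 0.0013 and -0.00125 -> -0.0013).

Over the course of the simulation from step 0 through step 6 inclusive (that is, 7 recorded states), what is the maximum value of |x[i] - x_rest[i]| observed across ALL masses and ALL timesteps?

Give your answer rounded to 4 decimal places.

Answer: 2.2978

Derivation:
Step 0: x=[7.0000 14.0000 16.0000] v=[0.0000 0.0000 0.0000]
Step 1: x=[7.0000 12.7500 17.0000] v=[0.0000 -5.0000 4.0000]
Step 2: x=[6.6875 11.1250 18.4375] v=[-1.2500 -6.5000 5.7500]
Step 3: x=[5.8125 10.2188 19.5469] v=[-3.5000 -3.6250 4.4375]
Step 4: x=[4.5860 10.5430 19.8243] v=[-4.9062 1.2968 1.1094]
Step 5: x=[3.7022 11.6983 19.2813] v=[-3.5352 4.6211 -2.1719]
Step 6: x=[3.8919 12.7503 18.3426] v=[0.7587 4.2080 -3.7549]
Max displacement = 2.2978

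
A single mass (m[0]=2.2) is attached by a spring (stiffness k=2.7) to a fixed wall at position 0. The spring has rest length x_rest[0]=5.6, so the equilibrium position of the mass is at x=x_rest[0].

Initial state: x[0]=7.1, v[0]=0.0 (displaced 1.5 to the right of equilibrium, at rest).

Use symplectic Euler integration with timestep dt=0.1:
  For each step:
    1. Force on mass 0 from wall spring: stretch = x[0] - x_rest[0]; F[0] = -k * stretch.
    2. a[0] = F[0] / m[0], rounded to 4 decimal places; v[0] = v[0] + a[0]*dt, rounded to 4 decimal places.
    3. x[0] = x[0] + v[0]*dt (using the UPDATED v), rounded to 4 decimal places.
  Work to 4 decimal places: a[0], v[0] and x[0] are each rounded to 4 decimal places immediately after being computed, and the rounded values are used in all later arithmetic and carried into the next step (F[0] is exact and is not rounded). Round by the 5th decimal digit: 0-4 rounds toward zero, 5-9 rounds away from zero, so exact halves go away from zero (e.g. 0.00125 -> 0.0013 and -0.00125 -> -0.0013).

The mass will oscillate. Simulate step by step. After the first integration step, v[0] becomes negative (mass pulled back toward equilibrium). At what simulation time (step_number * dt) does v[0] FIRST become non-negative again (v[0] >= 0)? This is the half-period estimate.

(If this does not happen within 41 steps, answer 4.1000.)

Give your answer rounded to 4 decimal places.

Answer: 2.9000

Derivation:
Step 0: x=[7.1000] v=[0.0000]
Step 1: x=[7.0816] v=[-0.1841]
Step 2: x=[7.0450] v=[-0.3659]
Step 3: x=[6.9907] v=[-0.5432]
Step 4: x=[6.9193] v=[-0.7139]
Step 5: x=[6.8317] v=[-0.8758]
Step 6: x=[6.7290] v=[-1.0270]
Step 7: x=[6.6124] v=[-1.1656]
Step 8: x=[6.4834] v=[-1.2899]
Step 9: x=[6.3436] v=[-1.3983]
Step 10: x=[6.1946] v=[-1.4896]
Step 11: x=[6.0383] v=[-1.5626]
Step 12: x=[5.8767] v=[-1.6164]
Step 13: x=[5.7117] v=[-1.6504]
Step 14: x=[5.5453] v=[-1.6641]
Step 15: x=[5.3796] v=[-1.6574]
Step 16: x=[5.2166] v=[-1.6304]
Step 17: x=[5.0583] v=[-1.5834]
Step 18: x=[4.9066] v=[-1.5169]
Step 19: x=[4.7634] v=[-1.4318]
Step 20: x=[4.6305] v=[-1.3291]
Step 21: x=[4.5095] v=[-1.2101]
Step 22: x=[4.4019] v=[-1.0763]
Step 23: x=[4.3090] v=[-0.9293]
Step 24: x=[4.2319] v=[-0.7709]
Step 25: x=[4.1716] v=[-0.6030]
Step 26: x=[4.1288] v=[-0.4277]
Step 27: x=[4.1041] v=[-0.2471]
Step 28: x=[4.0978] v=[-0.0635]
Step 29: x=[4.1099] v=[0.1209]
First v>=0 after going negative at step 29, time=2.9000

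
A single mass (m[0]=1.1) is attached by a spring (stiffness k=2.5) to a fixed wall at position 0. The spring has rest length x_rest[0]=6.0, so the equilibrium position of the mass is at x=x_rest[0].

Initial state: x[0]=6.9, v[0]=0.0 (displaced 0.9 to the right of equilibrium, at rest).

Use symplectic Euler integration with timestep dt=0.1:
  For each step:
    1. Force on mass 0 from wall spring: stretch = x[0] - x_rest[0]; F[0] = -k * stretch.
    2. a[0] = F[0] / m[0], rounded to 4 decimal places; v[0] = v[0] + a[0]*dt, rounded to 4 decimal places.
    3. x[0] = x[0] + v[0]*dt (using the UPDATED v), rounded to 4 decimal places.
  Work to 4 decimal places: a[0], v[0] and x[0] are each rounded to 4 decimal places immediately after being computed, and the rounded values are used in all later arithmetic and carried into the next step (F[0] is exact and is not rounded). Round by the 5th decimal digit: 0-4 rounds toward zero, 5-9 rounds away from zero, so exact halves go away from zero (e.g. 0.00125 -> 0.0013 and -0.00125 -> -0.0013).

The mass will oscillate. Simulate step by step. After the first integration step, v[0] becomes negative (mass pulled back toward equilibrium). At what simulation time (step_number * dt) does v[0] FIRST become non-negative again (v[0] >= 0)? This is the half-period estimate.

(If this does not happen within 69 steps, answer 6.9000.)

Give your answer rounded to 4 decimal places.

Step 0: x=[6.9000] v=[0.0000]
Step 1: x=[6.8795] v=[-0.2046]
Step 2: x=[6.8391] v=[-0.4045]
Step 3: x=[6.7796] v=[-0.5952]
Step 4: x=[6.7024] v=[-0.7724]
Step 5: x=[6.6092] v=[-0.9320]
Step 6: x=[6.5022] v=[-1.0705]
Step 7: x=[6.3837] v=[-1.1846]
Step 8: x=[6.2565] v=[-1.2718]
Step 9: x=[6.1235] v=[-1.3301]
Step 10: x=[5.9877] v=[-1.3582]
Step 11: x=[5.8522] v=[-1.3554]
Step 12: x=[5.7200] v=[-1.3218]
Step 13: x=[5.5942] v=[-1.2582]
Step 14: x=[5.4776] v=[-1.1660]
Step 15: x=[5.3729] v=[-1.0473]
Step 16: x=[5.2824] v=[-0.9048]
Step 17: x=[5.2082] v=[-0.7417]
Step 18: x=[5.1520] v=[-0.5618]
Step 19: x=[5.1151] v=[-0.3691]
Step 20: x=[5.0983] v=[-0.1680]
Step 21: x=[5.1020] v=[0.0369]
First v>=0 after going negative at step 21, time=2.1000

Answer: 2.1000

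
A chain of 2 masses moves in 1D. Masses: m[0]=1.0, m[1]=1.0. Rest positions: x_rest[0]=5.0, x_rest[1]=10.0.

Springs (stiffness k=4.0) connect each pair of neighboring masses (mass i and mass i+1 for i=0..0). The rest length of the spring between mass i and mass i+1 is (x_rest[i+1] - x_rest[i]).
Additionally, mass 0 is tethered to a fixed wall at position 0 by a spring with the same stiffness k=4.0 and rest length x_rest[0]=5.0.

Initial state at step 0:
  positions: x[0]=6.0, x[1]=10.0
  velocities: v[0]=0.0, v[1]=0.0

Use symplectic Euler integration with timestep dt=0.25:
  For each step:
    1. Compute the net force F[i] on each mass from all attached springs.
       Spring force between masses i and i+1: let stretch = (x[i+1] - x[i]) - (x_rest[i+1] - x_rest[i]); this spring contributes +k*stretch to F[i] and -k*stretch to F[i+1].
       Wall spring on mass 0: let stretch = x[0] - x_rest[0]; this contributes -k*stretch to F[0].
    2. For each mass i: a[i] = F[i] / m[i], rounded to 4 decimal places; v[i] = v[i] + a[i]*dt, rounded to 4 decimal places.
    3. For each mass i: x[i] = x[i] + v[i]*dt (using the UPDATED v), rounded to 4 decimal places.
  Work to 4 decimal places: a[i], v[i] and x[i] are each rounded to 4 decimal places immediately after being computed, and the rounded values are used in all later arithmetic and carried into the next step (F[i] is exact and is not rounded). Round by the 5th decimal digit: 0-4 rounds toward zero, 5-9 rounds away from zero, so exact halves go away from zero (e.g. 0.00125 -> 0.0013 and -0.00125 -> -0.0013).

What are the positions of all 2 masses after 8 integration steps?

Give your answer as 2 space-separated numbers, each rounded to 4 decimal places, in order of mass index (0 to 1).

Step 0: x=[6.0000 10.0000] v=[0.0000 0.0000]
Step 1: x=[5.5000 10.2500] v=[-2.0000 1.0000]
Step 2: x=[4.8125 10.5625] v=[-2.7500 1.2500]
Step 3: x=[4.3594 10.6875] v=[-1.8125 0.5000]
Step 4: x=[4.3985 10.4805] v=[0.1562 -0.8281]
Step 5: x=[4.8584 10.0030] v=[1.8397 -1.9101]
Step 6: x=[5.3899 9.4893] v=[2.1259 -2.0547]
Step 7: x=[5.5988 9.2008] v=[0.8354 -1.1541]
Step 8: x=[5.3085 9.2618] v=[-1.1614 0.2439]

Answer: 5.3085 9.2618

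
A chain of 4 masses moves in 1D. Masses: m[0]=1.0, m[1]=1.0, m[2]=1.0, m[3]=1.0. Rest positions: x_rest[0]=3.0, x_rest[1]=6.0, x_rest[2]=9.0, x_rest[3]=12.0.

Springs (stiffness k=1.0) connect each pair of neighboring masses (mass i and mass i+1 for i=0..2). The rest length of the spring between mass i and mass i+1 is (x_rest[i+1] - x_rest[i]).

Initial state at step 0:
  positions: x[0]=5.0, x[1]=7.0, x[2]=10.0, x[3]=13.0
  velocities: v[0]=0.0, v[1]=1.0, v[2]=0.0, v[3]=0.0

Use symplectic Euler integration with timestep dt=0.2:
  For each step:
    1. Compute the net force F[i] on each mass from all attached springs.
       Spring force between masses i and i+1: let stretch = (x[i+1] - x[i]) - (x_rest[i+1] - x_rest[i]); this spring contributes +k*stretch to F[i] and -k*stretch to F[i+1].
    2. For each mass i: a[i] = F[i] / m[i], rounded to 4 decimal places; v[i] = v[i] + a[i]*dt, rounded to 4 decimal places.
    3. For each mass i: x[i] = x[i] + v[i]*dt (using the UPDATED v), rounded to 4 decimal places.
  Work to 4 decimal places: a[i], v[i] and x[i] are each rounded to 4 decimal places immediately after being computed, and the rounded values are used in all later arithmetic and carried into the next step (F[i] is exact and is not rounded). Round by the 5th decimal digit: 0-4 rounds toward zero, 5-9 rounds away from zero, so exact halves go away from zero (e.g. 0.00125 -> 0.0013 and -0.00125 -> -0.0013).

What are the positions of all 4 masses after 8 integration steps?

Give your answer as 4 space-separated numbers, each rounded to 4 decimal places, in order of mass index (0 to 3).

Step 0: x=[5.0000 7.0000 10.0000 13.0000] v=[0.0000 1.0000 0.0000 0.0000]
Step 1: x=[4.9600 7.2400 10.0000 13.0000] v=[-0.2000 1.2000 0.0000 0.0000]
Step 2: x=[4.8912 7.4992 10.0096 13.0000] v=[-0.3440 1.2960 0.0480 0.0000]
Step 3: x=[4.8067 7.7545 10.0384 13.0004] v=[-0.4224 1.2765 0.1440 0.0019]
Step 4: x=[4.7201 7.9832 10.0943 13.0023] v=[-0.4328 1.1437 0.2796 0.0095]
Step 5: x=[4.6441 8.1659 10.1821 13.0079] v=[-0.3802 0.9133 0.4390 0.0279]
Step 6: x=[4.5889 8.2883 10.3023 13.0204] v=[-0.2758 0.6122 0.6009 0.0627]
Step 7: x=[4.5617 8.3433 10.4506 13.0442] v=[-0.1359 0.2751 0.7417 0.1191]
Step 8: x=[4.5658 8.3313 10.6184 13.0843] v=[0.0204 -0.0598 0.8390 0.2004]

Answer: 4.5658 8.3313 10.6184 13.0843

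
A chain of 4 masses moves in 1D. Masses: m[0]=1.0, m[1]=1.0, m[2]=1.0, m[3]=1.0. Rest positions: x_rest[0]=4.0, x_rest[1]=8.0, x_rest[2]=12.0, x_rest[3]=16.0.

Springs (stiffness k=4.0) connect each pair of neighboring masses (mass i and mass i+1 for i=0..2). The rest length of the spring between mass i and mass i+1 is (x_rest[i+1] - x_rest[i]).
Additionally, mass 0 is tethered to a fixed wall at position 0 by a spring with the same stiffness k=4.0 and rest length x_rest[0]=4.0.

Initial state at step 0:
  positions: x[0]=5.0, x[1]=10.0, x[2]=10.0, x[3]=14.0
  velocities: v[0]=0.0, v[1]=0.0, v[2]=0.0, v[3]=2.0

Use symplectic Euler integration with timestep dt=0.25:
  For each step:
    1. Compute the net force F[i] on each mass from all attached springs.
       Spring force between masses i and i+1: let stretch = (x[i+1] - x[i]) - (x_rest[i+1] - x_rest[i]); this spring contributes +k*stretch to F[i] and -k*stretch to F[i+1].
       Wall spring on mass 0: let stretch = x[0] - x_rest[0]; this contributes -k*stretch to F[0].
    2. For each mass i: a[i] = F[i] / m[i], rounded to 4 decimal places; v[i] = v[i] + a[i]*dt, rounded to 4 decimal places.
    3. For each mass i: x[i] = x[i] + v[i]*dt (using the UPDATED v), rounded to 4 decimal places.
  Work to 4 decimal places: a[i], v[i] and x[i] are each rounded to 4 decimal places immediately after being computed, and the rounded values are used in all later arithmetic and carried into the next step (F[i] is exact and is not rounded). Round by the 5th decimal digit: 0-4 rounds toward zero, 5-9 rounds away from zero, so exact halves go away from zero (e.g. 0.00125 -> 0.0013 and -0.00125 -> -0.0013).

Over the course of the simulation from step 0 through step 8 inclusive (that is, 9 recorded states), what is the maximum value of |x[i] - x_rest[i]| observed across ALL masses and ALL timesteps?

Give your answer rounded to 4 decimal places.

Step 0: x=[5.0000 10.0000 10.0000 14.0000] v=[0.0000 0.0000 0.0000 2.0000]
Step 1: x=[5.0000 8.7500 11.0000 14.5000] v=[0.0000 -5.0000 4.0000 2.0000]
Step 2: x=[4.6875 7.1250 12.3125 15.1250] v=[-1.2500 -6.5000 5.2500 2.5000]
Step 3: x=[3.8125 6.1875 13.0313 16.0469] v=[-3.5000 -3.7500 2.8750 3.6875]
Step 4: x=[2.5781 6.3672 12.7930 17.2149] v=[-4.9375 0.7188 -0.9532 4.6719]
Step 5: x=[1.6465 7.2061 12.0537 18.2774] v=[-3.7265 3.3555 -2.9571 4.2500]
Step 6: x=[1.6932 7.8670 11.6585 18.7840] v=[0.1866 2.6435 -1.5810 2.0263]
Step 7: x=[2.8600 7.9323 12.0968 18.5092] v=[4.6672 0.2612 1.7530 -1.0992]
Step 8: x=[4.5799 7.7707 13.0970 17.6313] v=[6.8795 -0.6466 4.0009 -3.5116]
Max displacement = 2.7840

Answer: 2.7840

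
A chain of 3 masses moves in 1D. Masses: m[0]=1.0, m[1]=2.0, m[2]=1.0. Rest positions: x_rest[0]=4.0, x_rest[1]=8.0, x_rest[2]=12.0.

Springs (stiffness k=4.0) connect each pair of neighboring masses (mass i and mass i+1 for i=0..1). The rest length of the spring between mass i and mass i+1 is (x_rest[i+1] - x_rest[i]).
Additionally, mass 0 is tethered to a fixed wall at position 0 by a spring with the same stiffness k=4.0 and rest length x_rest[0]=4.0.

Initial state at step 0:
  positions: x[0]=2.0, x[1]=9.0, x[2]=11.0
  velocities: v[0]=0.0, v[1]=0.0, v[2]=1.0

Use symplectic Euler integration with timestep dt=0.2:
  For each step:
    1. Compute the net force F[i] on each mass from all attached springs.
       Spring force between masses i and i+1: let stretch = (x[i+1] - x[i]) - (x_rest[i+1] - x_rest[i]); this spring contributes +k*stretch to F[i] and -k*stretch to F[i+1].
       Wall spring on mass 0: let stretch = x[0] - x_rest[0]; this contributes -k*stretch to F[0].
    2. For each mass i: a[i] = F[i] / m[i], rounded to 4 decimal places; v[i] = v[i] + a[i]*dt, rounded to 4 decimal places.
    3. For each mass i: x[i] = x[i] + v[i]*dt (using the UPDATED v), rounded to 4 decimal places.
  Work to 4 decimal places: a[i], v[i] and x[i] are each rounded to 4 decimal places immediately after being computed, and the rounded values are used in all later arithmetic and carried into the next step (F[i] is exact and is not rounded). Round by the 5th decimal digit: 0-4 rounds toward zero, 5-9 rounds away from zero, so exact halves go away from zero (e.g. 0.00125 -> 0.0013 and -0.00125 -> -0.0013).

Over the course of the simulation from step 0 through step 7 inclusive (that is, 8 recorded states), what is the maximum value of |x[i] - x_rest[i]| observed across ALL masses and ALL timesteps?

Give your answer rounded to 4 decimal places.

Answer: 2.0524

Derivation:
Step 0: x=[2.0000 9.0000 11.0000] v=[0.0000 0.0000 1.0000]
Step 1: x=[2.8000 8.6000 11.5200] v=[4.0000 -2.0000 2.6000]
Step 2: x=[4.0800 7.9696 12.2128] v=[6.4000 -3.1520 3.4640]
Step 3: x=[5.3295 7.3675 12.8667] v=[6.2477 -3.0106 3.2694]
Step 4: x=[6.0524 7.0423 13.2807] v=[3.6145 -1.6261 2.0700]
Step 5: x=[5.9653 7.1370 13.3366] v=[-0.4355 0.4733 0.2793]
Step 6: x=[5.1112 7.6339 13.0405] v=[-4.2704 2.4845 -1.4804]
Step 7: x=[3.8430 8.3615 12.5194] v=[-6.3412 3.6381 -2.6057]
Max displacement = 2.0524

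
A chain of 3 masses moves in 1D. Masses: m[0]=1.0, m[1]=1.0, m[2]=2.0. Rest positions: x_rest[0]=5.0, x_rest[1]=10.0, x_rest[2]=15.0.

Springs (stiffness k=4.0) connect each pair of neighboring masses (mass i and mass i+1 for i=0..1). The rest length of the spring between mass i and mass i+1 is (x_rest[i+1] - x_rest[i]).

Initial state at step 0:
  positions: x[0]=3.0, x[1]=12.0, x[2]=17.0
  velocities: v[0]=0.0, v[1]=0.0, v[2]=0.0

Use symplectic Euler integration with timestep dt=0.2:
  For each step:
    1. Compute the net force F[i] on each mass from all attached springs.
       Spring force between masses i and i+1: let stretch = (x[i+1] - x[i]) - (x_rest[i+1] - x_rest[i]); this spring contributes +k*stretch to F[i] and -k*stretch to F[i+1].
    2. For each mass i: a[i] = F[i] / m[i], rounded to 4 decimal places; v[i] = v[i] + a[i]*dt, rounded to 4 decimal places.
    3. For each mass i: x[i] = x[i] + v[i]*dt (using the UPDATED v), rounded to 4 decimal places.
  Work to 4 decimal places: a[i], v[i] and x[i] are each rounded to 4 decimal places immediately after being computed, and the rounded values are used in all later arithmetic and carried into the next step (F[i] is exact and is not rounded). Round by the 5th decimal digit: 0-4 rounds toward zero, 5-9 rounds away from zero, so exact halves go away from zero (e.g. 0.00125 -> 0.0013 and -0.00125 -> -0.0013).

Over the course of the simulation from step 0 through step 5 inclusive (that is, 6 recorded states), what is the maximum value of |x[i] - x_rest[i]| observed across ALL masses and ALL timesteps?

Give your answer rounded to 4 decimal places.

Answer: 2.4228

Derivation:
Step 0: x=[3.0000 12.0000 17.0000] v=[0.0000 0.0000 0.0000]
Step 1: x=[3.6400 11.3600 17.0000] v=[3.2000 -3.2000 0.0000]
Step 2: x=[4.7152 10.3872 16.9488] v=[5.3760 -4.8640 -0.2560]
Step 3: x=[5.8979 9.5567 16.7727] v=[5.9136 -4.1523 -0.8806]
Step 4: x=[6.8660 9.2954 16.4193] v=[4.8406 -1.3065 -1.7670]
Step 5: x=[7.4228 9.7852 15.8960] v=[2.7841 2.4491 -2.6166]
Max displacement = 2.4228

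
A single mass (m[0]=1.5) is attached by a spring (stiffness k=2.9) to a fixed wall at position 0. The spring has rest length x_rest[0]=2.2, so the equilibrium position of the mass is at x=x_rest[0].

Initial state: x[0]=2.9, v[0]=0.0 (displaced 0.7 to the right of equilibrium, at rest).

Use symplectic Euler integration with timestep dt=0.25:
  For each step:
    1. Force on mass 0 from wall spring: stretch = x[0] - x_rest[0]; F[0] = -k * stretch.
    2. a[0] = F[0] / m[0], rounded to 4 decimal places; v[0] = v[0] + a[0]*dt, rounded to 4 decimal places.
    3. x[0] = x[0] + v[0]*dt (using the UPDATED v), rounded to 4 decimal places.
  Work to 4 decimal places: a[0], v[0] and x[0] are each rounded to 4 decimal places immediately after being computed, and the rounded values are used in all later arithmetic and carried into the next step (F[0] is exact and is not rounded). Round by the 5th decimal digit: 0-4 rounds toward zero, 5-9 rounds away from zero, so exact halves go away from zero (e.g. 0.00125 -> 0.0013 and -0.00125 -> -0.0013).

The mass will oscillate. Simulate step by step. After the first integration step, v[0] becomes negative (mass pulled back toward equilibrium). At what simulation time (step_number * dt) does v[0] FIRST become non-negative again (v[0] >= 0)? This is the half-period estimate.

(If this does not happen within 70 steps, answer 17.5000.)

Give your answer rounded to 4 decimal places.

Answer: 2.2500

Derivation:
Step 0: x=[2.9000] v=[0.0000]
Step 1: x=[2.8154] v=[-0.3383]
Step 2: x=[2.6565] v=[-0.6358]
Step 3: x=[2.4424] v=[-0.8565]
Step 4: x=[2.1990] v=[-0.9737]
Step 5: x=[1.9557] v=[-0.9732]
Step 6: x=[1.7419] v=[-0.8551]
Step 7: x=[1.5835] v=[-0.6337]
Step 8: x=[1.4996] v=[-0.3357]
Step 9: x=[1.5003] v=[0.0028]
First v>=0 after going negative at step 9, time=2.2500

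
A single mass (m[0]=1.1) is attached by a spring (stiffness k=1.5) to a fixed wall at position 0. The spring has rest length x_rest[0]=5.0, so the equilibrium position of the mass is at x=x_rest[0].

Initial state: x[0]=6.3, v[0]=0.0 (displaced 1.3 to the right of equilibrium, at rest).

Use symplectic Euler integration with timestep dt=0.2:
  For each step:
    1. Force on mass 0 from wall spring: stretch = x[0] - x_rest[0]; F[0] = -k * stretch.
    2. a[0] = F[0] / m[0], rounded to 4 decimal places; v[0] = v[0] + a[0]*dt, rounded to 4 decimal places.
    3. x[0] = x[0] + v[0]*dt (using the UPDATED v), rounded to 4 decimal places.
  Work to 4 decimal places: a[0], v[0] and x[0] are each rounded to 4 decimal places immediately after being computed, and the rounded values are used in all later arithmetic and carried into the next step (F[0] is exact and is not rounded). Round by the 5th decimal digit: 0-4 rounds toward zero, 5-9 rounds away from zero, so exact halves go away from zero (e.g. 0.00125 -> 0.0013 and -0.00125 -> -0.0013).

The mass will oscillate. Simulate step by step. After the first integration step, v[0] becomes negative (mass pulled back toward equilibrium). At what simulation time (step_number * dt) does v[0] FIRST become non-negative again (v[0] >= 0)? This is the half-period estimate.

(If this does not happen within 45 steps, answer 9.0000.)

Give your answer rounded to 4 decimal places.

Step 0: x=[6.3000] v=[0.0000]
Step 1: x=[6.2291] v=[-0.3545]
Step 2: x=[6.0912] v=[-0.6897]
Step 3: x=[5.8937] v=[-0.9873]
Step 4: x=[5.6475] v=[-1.2310]
Step 5: x=[5.3660] v=[-1.4076]
Step 6: x=[5.0645] v=[-1.5074]
Step 7: x=[4.7595] v=[-1.5250]
Step 8: x=[4.4676] v=[-1.4594]
Step 9: x=[4.2048] v=[-1.3142]
Step 10: x=[3.9853] v=[-1.0973]
Step 11: x=[3.8212] v=[-0.8206]
Step 12: x=[3.7214] v=[-0.4991]
Step 13: x=[3.6913] v=[-0.1504]
Step 14: x=[3.7326] v=[0.2065]
First v>=0 after going negative at step 14, time=2.8000

Answer: 2.8000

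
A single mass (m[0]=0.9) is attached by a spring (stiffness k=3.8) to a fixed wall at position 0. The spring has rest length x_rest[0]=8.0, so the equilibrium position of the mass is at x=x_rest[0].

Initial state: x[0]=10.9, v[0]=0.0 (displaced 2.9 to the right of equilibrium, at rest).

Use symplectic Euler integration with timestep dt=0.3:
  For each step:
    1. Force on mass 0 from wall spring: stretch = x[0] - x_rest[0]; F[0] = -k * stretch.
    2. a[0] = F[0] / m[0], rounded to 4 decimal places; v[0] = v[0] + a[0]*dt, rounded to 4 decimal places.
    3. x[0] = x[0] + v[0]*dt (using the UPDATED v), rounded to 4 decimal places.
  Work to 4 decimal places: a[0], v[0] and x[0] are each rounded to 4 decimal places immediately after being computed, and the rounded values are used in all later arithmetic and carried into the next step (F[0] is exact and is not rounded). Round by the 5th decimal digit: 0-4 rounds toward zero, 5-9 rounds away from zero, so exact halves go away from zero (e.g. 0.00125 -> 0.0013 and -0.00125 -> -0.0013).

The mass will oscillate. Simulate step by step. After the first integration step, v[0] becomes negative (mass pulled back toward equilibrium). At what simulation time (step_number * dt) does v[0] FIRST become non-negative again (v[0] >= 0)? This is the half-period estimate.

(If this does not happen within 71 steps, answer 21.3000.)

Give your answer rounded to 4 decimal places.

Step 0: x=[10.9000] v=[0.0000]
Step 1: x=[9.7980] v=[-3.6733]
Step 2: x=[8.0128] v=[-5.9508]
Step 3: x=[6.2227] v=[-5.9670]
Step 4: x=[5.1080] v=[-3.7157]
Step 5: x=[5.0923] v=[-0.0525]
Step 6: x=[6.1815] v=[3.6306]
First v>=0 after going negative at step 6, time=1.8000

Answer: 1.8000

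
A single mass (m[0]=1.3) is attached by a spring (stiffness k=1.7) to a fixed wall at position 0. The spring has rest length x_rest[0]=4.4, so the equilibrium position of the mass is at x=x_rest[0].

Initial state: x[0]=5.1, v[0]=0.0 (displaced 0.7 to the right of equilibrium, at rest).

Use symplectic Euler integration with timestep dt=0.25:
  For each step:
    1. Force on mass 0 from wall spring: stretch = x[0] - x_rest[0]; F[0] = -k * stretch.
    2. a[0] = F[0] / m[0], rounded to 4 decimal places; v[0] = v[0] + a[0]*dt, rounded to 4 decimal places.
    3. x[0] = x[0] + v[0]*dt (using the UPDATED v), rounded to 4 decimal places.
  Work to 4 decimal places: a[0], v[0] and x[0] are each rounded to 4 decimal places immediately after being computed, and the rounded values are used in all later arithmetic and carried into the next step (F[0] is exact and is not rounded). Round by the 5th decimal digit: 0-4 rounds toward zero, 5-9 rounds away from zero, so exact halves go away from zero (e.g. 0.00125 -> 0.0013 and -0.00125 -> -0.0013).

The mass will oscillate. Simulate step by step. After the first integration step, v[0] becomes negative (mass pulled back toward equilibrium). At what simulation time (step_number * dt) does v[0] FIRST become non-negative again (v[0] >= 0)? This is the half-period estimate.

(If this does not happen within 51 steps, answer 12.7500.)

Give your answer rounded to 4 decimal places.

Answer: 2.7500

Derivation:
Step 0: x=[5.1000] v=[0.0000]
Step 1: x=[5.0428] v=[-0.2289]
Step 2: x=[4.9330] v=[-0.4391]
Step 3: x=[4.7797] v=[-0.6134]
Step 4: x=[4.5953] v=[-0.7375]
Step 5: x=[4.3950] v=[-0.8014]
Step 6: x=[4.1951] v=[-0.7998]
Step 7: x=[4.0119] v=[-0.7328]
Step 8: x=[3.8604] v=[-0.6059]
Step 9: x=[3.7530] v=[-0.4295]
Step 10: x=[3.6985] v=[-0.2180]
Step 11: x=[3.7013] v=[0.0113]
First v>=0 after going negative at step 11, time=2.7500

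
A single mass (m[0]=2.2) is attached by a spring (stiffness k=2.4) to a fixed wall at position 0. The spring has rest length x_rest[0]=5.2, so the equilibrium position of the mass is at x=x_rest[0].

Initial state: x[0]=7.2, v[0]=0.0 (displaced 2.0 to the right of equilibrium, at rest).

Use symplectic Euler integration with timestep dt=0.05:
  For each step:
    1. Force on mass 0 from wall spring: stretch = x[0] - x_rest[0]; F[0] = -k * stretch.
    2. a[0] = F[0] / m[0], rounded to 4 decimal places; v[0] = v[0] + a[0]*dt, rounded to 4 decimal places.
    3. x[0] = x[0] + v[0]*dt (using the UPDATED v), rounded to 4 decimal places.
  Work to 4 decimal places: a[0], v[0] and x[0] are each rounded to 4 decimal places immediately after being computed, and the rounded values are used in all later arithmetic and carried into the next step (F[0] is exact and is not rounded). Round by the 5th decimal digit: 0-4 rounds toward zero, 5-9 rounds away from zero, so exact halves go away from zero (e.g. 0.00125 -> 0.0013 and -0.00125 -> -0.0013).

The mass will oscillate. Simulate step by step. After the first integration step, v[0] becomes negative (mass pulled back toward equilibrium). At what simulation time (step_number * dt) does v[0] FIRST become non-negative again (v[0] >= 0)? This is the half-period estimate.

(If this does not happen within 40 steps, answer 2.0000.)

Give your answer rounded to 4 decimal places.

Step 0: x=[7.2000] v=[0.0000]
Step 1: x=[7.1945] v=[-0.1091]
Step 2: x=[7.1836] v=[-0.2179]
Step 3: x=[7.1673] v=[-0.3261]
Step 4: x=[7.1456] v=[-0.4334]
Step 5: x=[7.1186] v=[-0.5395]
Step 6: x=[7.0864] v=[-0.6442]
Step 7: x=[7.0490] v=[-0.7471]
Step 8: x=[7.0066] v=[-0.8480]
Step 9: x=[6.9593] v=[-0.9465]
Step 10: x=[6.9072] v=[-1.0425]
Step 11: x=[6.8504] v=[-1.1356]
Step 12: x=[6.7891] v=[-1.2256]
Step 13: x=[6.7235] v=[-1.3123]
Step 14: x=[6.6537] v=[-1.3954]
Step 15: x=[6.5800] v=[-1.4747]
Step 16: x=[6.5025] v=[-1.5500]
Step 17: x=[6.4215] v=[-1.6210]
Step 18: x=[6.3371] v=[-1.6876]
Step 19: x=[6.2496] v=[-1.7496]
Step 20: x=[6.1593] v=[-1.8069]
Step 21: x=[6.0663] v=[-1.8592]
Step 22: x=[5.9710] v=[-1.9065]
Step 23: x=[5.8736] v=[-1.9486]
Step 24: x=[5.7743] v=[-1.9853]
Step 25: x=[5.6735] v=[-2.0166]
Step 26: x=[5.5714] v=[-2.0424]
Step 27: x=[5.4683] v=[-2.0627]
Step 28: x=[5.3644] v=[-2.0773]
Step 29: x=[5.2601] v=[-2.0863]
Step 30: x=[5.1556] v=[-2.0896]
Step 31: x=[5.0512] v=[-2.0872]
Step 32: x=[4.9472] v=[-2.0791]
Step 33: x=[4.8439] v=[-2.0653]
Step 34: x=[4.7416] v=[-2.0459]
Step 35: x=[4.6406] v=[-2.0209]
Step 36: x=[4.5411] v=[-1.9904]
Step 37: x=[4.4434] v=[-1.9545]
Step 38: x=[4.3477] v=[-1.9132]
Step 39: x=[4.2544] v=[-1.8667]
Step 40: x=[4.1636] v=[-1.8151]
v[0] did not become non-negative within 40 steps; using fallback time=2.0000

Answer: 2.0000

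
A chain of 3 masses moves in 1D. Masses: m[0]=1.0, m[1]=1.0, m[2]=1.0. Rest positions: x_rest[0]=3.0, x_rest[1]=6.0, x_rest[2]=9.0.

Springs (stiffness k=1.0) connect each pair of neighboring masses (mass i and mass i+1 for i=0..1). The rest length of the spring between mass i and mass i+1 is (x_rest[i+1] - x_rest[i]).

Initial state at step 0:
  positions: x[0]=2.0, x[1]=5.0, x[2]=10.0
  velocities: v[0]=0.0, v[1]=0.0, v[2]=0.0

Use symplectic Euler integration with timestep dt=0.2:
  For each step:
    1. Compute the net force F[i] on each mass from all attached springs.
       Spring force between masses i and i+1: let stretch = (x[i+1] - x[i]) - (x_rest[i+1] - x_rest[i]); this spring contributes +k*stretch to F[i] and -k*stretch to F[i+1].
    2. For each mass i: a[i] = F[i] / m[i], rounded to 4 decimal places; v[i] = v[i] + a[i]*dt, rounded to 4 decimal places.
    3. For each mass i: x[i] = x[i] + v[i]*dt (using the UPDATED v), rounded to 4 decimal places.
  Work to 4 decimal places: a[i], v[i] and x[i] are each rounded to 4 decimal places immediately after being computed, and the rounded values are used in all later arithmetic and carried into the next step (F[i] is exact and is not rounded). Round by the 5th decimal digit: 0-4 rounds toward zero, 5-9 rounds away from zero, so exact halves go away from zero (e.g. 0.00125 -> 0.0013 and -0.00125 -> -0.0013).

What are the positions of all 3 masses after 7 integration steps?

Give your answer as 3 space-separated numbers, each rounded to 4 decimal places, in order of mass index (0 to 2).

Answer: 2.3061 6.2506 8.4433

Derivation:
Step 0: x=[2.0000 5.0000 10.0000] v=[0.0000 0.0000 0.0000]
Step 1: x=[2.0000 5.0800 9.9200] v=[0.0000 0.4000 -0.4000]
Step 2: x=[2.0032 5.2304 9.7664] v=[0.0160 0.7520 -0.7680]
Step 3: x=[2.0155 5.4332 9.5514] v=[0.0614 1.0138 -1.0752]
Step 4: x=[2.0445 5.6640 9.2916] v=[0.1449 1.1539 -1.2988]
Step 5: x=[2.0983 5.8951 9.0067] v=[0.2688 1.1555 -1.4243]
Step 6: x=[2.1839 6.0988 8.7174] v=[0.4282 1.0185 -1.4466]
Step 7: x=[2.3061 6.2506 8.4433] v=[0.6112 0.7592 -1.3703]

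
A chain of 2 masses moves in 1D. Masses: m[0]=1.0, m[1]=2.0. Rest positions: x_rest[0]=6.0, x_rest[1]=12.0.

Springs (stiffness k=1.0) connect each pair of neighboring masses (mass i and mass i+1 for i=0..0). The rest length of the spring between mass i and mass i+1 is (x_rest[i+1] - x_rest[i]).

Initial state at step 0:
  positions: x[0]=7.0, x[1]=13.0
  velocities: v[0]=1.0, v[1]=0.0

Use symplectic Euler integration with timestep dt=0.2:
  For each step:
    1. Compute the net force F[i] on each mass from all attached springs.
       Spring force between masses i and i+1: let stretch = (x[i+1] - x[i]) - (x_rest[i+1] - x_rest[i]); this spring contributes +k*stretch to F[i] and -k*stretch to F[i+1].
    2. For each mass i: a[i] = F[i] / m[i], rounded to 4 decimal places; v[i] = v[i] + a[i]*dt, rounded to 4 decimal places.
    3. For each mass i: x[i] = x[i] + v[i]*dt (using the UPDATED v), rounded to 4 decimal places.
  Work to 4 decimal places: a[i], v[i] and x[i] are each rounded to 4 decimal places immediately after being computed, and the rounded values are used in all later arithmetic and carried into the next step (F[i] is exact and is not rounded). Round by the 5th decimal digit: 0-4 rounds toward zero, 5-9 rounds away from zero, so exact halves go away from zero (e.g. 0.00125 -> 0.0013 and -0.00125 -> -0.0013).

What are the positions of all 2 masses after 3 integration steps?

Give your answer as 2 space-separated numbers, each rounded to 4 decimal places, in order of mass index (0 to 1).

Answer: 7.5685 13.0158

Derivation:
Step 0: x=[7.0000 13.0000] v=[1.0000 0.0000]
Step 1: x=[7.2000 13.0000] v=[1.0000 0.0000]
Step 2: x=[7.3920 13.0040] v=[0.9600 0.0200]
Step 3: x=[7.5685 13.0158] v=[0.8824 0.0588]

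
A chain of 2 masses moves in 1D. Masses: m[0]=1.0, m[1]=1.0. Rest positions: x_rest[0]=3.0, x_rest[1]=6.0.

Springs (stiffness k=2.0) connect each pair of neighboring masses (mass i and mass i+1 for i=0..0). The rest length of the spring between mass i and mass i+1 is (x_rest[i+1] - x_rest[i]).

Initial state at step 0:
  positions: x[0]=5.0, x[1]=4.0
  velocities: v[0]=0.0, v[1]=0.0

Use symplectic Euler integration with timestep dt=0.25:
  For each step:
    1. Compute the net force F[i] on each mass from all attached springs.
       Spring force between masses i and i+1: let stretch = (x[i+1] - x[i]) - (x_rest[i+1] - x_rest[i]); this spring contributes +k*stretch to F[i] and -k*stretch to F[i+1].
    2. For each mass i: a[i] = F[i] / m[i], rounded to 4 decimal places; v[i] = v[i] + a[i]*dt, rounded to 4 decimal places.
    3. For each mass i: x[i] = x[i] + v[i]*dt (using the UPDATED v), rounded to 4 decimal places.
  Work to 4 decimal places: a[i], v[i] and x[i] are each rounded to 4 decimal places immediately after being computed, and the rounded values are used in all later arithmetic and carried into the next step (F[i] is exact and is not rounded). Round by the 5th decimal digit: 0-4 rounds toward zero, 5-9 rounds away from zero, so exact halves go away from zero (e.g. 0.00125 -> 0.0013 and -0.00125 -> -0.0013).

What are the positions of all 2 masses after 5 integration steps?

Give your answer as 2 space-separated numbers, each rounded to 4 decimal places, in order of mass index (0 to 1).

Answer: 1.0684 7.9317

Derivation:
Step 0: x=[5.0000 4.0000] v=[0.0000 0.0000]
Step 1: x=[4.5000 4.5000] v=[-2.0000 2.0000]
Step 2: x=[3.6250 5.3750] v=[-3.5000 3.5000]
Step 3: x=[2.5938 6.4063] v=[-4.1250 4.1250]
Step 4: x=[1.6641 7.3360] v=[-3.7188 3.7188]
Step 5: x=[1.0684 7.9317] v=[-2.3829 2.3829]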